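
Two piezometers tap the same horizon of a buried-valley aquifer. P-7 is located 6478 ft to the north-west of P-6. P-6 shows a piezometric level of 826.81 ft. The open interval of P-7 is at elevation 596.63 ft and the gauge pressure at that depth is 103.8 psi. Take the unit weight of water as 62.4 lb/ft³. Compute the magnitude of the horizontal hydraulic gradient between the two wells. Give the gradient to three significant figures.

i ≈ 0.00144

Total head at P-6: h = 826.81 ft (water level in the piezometer is the total head).
Pressure head at P-7: ψ = 144·P/γ = 144 × 103.8 / 62.4 = 239.54 ft.
Total head at P-7: h = z + ψ = 596.63 + 239.54 = 836.17 ft.
Head difference: h(P-6) − h(P-7) = 826.81 − 836.17 = -9.36 ft.
Hydraulic gradient: i = |Δh| / L = 9.36 / 6478 = 0.00144.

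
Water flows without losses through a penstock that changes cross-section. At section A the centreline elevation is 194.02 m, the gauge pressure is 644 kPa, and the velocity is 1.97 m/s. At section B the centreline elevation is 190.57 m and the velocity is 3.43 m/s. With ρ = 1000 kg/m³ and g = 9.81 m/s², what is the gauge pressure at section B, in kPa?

P₂ ≈ 674 kPa

Pressure head at A: ψ₁ = P₁/(ρg) = 644×1000 / (1000 × 9.81) = 65.65 m.
Velocity heads: v₁²/2g = 1.97²/19.62 = 0.198 m; v₂²/2g = 3.43²/19.62 = 0.600 m.
Total head H = z₁ + ψ₁ + v₁²/2g = 194.02 + 65.65 + 0.198 = 259.87 m.
ψ₂ = H − z₂ − v₂²/2g = 259.87 − 190.57 − 0.600 = 68.70 m.
P₂ = ρgψ₂ = 1000 × 9.81 × 68.70 ≈ 674 kPa.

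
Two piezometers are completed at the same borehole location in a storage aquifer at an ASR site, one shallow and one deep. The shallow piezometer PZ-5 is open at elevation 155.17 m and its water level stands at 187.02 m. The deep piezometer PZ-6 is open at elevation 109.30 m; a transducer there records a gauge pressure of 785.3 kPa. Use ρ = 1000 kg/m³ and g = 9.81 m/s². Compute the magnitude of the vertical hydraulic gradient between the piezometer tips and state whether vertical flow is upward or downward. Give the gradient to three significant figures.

|i_v| ≈ 0.0508; vertical flow is upward

Total head at PZ-5: h = 187.02 m (water level in the standpipe).
Pressure head at PZ-6: ψ = P/(ρg) = 785.3×1000 / (1000 × 9.81) = 80.05 m.
Total head at PZ-6: h = z + ψ = 109.30 + 80.05 = 189.35 m.
Δh = h(PZ-5) − h(PZ-6) = 187.02 − 189.35 = -2.33 m.
Vertical separation Δz = 155.17 − 109.30 = 45.87 m.
|i_v| = |Δh| / Δz = 2.33 / 45.87 = 0.0508.
Head is higher in the deep piezometer, so vertical flow is upward (discharge condition).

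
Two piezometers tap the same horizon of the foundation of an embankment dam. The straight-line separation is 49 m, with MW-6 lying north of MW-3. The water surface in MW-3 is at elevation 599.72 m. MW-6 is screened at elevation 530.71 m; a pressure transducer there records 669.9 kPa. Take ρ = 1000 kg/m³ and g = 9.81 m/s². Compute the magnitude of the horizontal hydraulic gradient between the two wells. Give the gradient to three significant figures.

i ≈ 0.0147

Total head at MW-3: h = 599.72 m (water level in the piezometer is the total head).
Pressure head at MW-6: ψ = P/(ρg) = 669.9×1000 / (1000 × 9.81) = 68.29 m.
Total head at MW-6: h = z + ψ = 530.71 + 68.29 = 599.00 m.
Head difference: h(MW-3) − h(MW-6) = 599.72 − 599.00 = 0.72 m.
Hydraulic gradient: i = |Δh| / L = 0.72 / 49 = 0.0147.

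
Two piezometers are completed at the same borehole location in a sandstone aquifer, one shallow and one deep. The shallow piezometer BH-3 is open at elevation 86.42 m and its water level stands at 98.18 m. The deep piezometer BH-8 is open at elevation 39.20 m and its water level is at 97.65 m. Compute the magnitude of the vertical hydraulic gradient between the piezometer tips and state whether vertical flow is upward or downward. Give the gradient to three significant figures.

Total head at BH-3: h = 98.18 m (water level in the standpipe).
Total head at BH-8: h = 97.65 m.
Δh = h(BH-3) − h(BH-8) = 98.18 − 97.65 = 0.53 m.
Vertical separation Δz = 86.42 − 39.20 = 47.22 m.
|i_v| = |Δh| / Δz = 0.53 / 47.22 = 0.0112.
Head is higher in the shallow piezometer, so vertical flow is downward (recharge condition).

|i_v| ≈ 0.0112; vertical flow is downward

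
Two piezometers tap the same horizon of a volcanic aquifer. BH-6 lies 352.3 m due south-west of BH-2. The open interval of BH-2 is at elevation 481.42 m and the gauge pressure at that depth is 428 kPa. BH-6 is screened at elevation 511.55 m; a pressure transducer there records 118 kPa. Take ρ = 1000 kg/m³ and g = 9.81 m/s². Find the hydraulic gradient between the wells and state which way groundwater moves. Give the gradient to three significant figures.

i ≈ 0.00417; groundwater flows toward the south-west

Pressure head at BH-2: ψ = P/(ρg) = 428×1000 / (1000 × 9.81) = 43.63 m.
Total head at BH-2: h = z + ψ = 481.42 + 43.63 = 525.05 m.
Pressure head at BH-6: ψ = P/(ρg) = 118×1000 / (1000 × 9.81) = 12.03 m.
Total head at BH-6: h = z + ψ = 511.55 + 12.03 = 523.58 m.
Head difference: h(BH-2) − h(BH-6) = 525.05 − 523.58 = 1.47 m.
Hydraulic gradient: i = |Δh| / L = 1.47 / 352.3 = 0.00417.
Flow is from higher to lower head: from BH-2 toward BH-6, i.e. toward the south-west.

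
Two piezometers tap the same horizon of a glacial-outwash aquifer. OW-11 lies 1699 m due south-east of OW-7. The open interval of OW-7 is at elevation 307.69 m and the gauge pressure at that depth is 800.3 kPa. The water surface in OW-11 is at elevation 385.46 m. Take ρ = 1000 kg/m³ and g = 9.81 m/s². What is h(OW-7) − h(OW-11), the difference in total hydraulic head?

Pressure head at OW-7: ψ = P/(ρg) = 800.3×1000 / (1000 × 9.81) = 81.58 m.
Total head at OW-7: h = z + ψ = 307.69 + 81.58 = 389.27 m.
Total head at OW-11: h = 385.46 m (water level in the piezometer is the total head).
Head difference: h(OW-7) − h(OW-11) = 389.27 − 385.46 = 3.81 m.

Δh ≈ 3.81 m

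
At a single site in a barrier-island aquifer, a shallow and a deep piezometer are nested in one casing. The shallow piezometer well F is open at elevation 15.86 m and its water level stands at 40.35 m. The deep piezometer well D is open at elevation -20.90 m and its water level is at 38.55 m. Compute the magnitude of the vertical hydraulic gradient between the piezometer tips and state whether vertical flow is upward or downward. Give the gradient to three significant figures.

|i_v| ≈ 0.0490; vertical flow is downward

Total head at well F: h = 40.35 m (water level in the standpipe).
Total head at well D: h = 38.55 m.
Δh = h(well F) − h(well D) = 40.35 − 38.55 = 1.80 m.
Vertical separation Δz = 15.86 − (-20.90) = 36.76 m.
|i_v| = |Δh| / Δz = 1.80 / 36.76 = 0.0490.
Head is higher in the shallow piezometer, so vertical flow is downward (recharge condition).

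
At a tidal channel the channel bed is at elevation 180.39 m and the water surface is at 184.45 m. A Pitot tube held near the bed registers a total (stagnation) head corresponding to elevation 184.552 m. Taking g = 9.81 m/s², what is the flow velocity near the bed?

Near the bed, under hydrostatic conditions, the piezometric head (z + ψ) equals the free-surface elevation, 184.45 m.
Velocity head = total − piezometric = 184.552 − 184.45 = 0.102 m.
v = √(2g·h_v) = √(2 × 9.81 × 0.102) = 1.41 m/s.

v ≈ 1.41 m/s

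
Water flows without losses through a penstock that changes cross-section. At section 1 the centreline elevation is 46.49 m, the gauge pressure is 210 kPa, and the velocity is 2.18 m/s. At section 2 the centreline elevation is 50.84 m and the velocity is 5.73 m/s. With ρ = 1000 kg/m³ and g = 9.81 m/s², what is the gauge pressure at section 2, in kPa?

Pressure head at 1: ψ₁ = P₁/(ρg) = 210×1000 / (1000 × 9.81) = 21.41 m.
Velocity heads: v₁²/2g = 2.18²/19.62 = 0.242 m; v₂²/2g = 5.73²/19.62 = 1.673 m.
Total head H = z₁ + ψ₁ + v₁²/2g = 46.49 + 21.41 + 0.242 = 68.14 m.
ψ₂ = H − z₂ − v₂²/2g = 68.14 − 50.84 − 1.673 = 15.63 m.
P₂ = ρgψ₂ = 1000 × 9.81 × 15.63 ≈ 153 kPa.

P₂ ≈ 153 kPa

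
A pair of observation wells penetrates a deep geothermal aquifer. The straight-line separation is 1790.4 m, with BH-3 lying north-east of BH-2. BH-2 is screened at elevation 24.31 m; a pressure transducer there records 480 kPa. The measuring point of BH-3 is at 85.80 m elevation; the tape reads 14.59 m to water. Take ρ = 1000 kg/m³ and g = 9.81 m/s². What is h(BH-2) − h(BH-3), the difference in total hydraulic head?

Pressure head at BH-2: ψ = P/(ρg) = 480×1000 / (1000 × 9.81) = 48.93 m.
Total head at BH-2: h = z + ψ = 24.31 + 48.93 = 73.24 m.
Total head at BH-3: h = 85.80 − 14.59 = 71.21 m.
Head difference: h(BH-2) − h(BH-3) = 73.24 − 71.21 = 2.03 m.

Δh ≈ 2.03 m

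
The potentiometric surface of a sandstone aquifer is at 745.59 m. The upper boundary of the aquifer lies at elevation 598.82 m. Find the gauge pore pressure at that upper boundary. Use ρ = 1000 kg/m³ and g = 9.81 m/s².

P ≈ 1440 kPa

Pressure head at the aquifer top: ψ = h − z = 745.59 − 598.82 = 146.77 m.
P = ρgψ = 1000 × 9.81 × 146.77 = 1439814 Pa ≈ 1440 kPa.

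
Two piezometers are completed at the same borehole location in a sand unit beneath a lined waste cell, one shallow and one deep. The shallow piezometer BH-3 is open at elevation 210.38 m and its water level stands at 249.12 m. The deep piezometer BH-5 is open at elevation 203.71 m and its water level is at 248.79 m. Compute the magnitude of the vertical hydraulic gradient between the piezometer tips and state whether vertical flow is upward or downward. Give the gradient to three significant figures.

Total head at BH-3: h = 249.12 m (water level in the standpipe).
Total head at BH-5: h = 248.79 m.
Δh = h(BH-3) − h(BH-5) = 249.12 − 248.79 = 0.33 m.
Vertical separation Δz = 210.38 − 203.71 = 6.67 m.
|i_v| = |Δh| / Δz = 0.33 / 6.67 = 0.0495.
Head is higher in the shallow piezometer, so vertical flow is downward (recharge condition).

|i_v| ≈ 0.0495; vertical flow is downward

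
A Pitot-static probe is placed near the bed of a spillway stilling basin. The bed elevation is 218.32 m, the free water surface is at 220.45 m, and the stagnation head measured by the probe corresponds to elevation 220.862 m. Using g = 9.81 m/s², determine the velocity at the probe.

Near the bed, under hydrostatic conditions, the piezometric head (z + ψ) equals the free-surface elevation, 220.45 m.
Velocity head = total − piezometric = 220.862 − 220.45 = 0.412 m.
v = √(2g·h_v) = √(2 × 9.81 × 0.412) = 2.84 m/s.

v ≈ 2.84 m/s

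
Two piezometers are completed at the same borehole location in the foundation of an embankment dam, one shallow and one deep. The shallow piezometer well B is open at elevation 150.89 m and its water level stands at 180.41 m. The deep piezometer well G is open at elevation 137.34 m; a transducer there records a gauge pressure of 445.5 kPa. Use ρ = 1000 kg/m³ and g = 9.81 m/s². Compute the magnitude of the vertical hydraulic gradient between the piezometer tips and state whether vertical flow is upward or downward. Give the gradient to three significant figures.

|i_v| ≈ 0.173; vertical flow is upward

Total head at well B: h = 180.41 m (water level in the standpipe).
Pressure head at well G: ψ = P/(ρg) = 445.5×1000 / (1000 × 9.81) = 45.41 m.
Total head at well G: h = z + ψ = 137.34 + 45.41 = 182.75 m.
Δh = h(well B) − h(well G) = 180.41 − 182.75 = -2.34 m.
Vertical separation Δz = 150.89 − 137.34 = 13.55 m.
|i_v| = |Δh| / Δz = 2.34 / 13.55 = 0.173.
Head is higher in the deep piezometer, so vertical flow is upward (discharge condition).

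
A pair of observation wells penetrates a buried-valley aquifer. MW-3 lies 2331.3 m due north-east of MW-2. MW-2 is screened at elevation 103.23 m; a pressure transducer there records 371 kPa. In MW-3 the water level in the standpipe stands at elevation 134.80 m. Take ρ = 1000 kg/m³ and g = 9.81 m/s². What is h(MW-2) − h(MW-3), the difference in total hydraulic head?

Δh ≈ 6.25 m

Pressure head at MW-2: ψ = P/(ρg) = 371×1000 / (1000 × 9.81) = 37.82 m.
Total head at MW-2: h = z + ψ = 103.23 + 37.82 = 141.05 m.
Total head at MW-3: h = 134.80 m (water level in the piezometer is the total head).
Head difference: h(MW-2) − h(MW-3) = 141.05 − 134.80 = 6.25 m.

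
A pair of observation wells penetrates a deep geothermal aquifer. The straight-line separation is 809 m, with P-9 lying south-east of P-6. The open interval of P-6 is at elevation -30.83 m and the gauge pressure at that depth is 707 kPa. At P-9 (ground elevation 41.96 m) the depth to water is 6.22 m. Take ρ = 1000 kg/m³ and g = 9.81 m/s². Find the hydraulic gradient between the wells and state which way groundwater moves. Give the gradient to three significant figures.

i ≈ 0.00680; groundwater flows toward the south-east

Pressure head at P-6: ψ = P/(ρg) = 707×1000 / (1000 × 9.81) = 72.07 m.
Total head at P-6: h = z + ψ = -30.83 + 72.07 = 41.24 m.
Total head at P-9: h = 41.96 − 6.22 = 35.74 m.
Head difference: h(P-6) − h(P-9) = 41.24 − 35.74 = 5.50 m.
Hydraulic gradient: i = |Δh| / L = 5.50 / 809 = 0.00680.
Flow is from higher to lower head: from P-6 toward P-9, i.e. toward the south-east.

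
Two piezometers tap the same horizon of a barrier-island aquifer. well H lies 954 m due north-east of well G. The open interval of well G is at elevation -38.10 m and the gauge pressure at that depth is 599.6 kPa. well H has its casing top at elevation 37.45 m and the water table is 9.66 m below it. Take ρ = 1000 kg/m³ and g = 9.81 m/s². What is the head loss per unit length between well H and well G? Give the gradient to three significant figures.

Pressure head at well G: ψ = P/(ρg) = 599.6×1000 / (1000 × 9.81) = 61.12 m.
Total head at well G: h = z + ψ = -38.10 + 61.12 = 23.02 m.
Total head at well H: h = 37.45 − 9.66 = 27.79 m.
Head difference: h(well G) − h(well H) = 23.02 − 27.79 = -4.77 m.
Hydraulic gradient: i = |Δh| / L = 4.77 / 954 = 0.00500.

i ≈ 0.00500 m/m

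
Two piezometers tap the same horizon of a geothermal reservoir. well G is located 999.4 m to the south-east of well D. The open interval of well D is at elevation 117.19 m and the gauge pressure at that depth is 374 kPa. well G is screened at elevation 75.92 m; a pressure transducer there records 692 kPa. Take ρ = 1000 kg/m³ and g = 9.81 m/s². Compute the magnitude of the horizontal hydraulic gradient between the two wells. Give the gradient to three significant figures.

i ≈ 0.00886

Pressure head at well D: ψ = P/(ρg) = 374×1000 / (1000 × 9.81) = 38.12 m.
Total head at well D: h = z + ψ = 117.19 + 38.12 = 155.31 m.
Pressure head at well G: ψ = P/(ρg) = 692×1000 / (1000 × 9.81) = 70.54 m.
Total head at well G: h = z + ψ = 75.92 + 70.54 = 146.46 m.
Head difference: h(well D) − h(well G) = 155.31 − 146.46 = 8.85 m.
Hydraulic gradient: i = |Δh| / L = 8.85 / 999.4 = 0.00886.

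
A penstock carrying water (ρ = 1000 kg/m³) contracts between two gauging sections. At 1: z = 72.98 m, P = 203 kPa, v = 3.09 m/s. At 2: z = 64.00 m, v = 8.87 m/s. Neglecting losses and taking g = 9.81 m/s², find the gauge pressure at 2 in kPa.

P₂ ≈ 257 kPa

Pressure head at 1: ψ₁ = P₁/(ρg) = 203×1000 / (1000 × 9.81) = 20.69 m.
Velocity heads: v₁²/2g = 3.09²/19.62 = 0.487 m; v₂²/2g = 8.87²/19.62 = 4.010 m.
Total head H = z₁ + ψ₁ + v₁²/2g = 72.98 + 20.69 + 0.487 = 94.16 m.
ψ₂ = H − z₂ − v₂²/2g = 94.16 − 64.00 − 4.010 = 26.15 m.
P₂ = ρgψ₂ = 1000 × 9.81 × 26.15 ≈ 257 kPa.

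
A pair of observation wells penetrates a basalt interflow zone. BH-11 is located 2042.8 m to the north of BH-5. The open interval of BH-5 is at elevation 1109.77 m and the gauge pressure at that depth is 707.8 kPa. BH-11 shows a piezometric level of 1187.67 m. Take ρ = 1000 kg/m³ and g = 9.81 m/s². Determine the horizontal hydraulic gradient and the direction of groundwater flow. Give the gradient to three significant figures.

Pressure head at BH-5: ψ = P/(ρg) = 707.8×1000 / (1000 × 9.81) = 72.15 m.
Total head at BH-5: h = z + ψ = 1109.77 + 72.15 = 1181.92 m.
Total head at BH-11: h = 1187.67 m (water level in the piezometer is the total head).
Head difference: h(BH-5) − h(BH-11) = 1181.92 − 1187.67 = -5.75 m.
Hydraulic gradient: i = |Δh| / L = 5.75 / 2042.8 = 0.00281.
Flow is from higher to lower head: from BH-11 toward BH-5, i.e. toward the south.

i ≈ 0.00281; groundwater flows toward the south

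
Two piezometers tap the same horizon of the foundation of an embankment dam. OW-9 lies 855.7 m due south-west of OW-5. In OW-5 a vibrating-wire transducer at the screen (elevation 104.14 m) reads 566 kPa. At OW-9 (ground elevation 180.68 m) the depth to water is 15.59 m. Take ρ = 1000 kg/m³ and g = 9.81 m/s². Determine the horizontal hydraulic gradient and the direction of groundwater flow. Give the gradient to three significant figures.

Pressure head at OW-5: ψ = P/(ρg) = 566×1000 / (1000 × 9.81) = 57.70 m.
Total head at OW-5: h = z + ψ = 104.14 + 57.70 = 161.84 m.
Total head at OW-9: h = 180.68 − 15.59 = 165.09 m.
Head difference: h(OW-5) − h(OW-9) = 161.84 − 165.09 = -3.25 m.
Hydraulic gradient: i = |Δh| / L = 3.25 / 855.7 = 0.00380.
Flow is from higher to lower head: from OW-9 toward OW-5, i.e. toward the north-east.

i ≈ 0.00380; groundwater flows toward the north-east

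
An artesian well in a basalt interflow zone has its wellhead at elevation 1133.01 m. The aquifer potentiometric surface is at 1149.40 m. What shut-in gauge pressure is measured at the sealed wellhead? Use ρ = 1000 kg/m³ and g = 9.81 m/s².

Head above the cap: Δh = 1149.40 − 1133.01 = 16.39 m.
P = ρgΔh = 1000 × 9.81 × 16.39 = 160786 Pa ≈ 161 kPa.

P ≈ 161 kPa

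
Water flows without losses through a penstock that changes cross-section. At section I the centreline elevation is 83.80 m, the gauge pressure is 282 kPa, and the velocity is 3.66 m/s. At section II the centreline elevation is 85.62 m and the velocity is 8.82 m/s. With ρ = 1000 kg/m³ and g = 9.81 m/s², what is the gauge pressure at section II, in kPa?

Pressure head at I: ψ₁ = P₁/(ρg) = 282×1000 / (1000 × 9.81) = 28.75 m.
Velocity heads: v₁²/2g = 3.66²/19.62 = 0.683 m; v₂²/2g = 8.82²/19.62 = 3.965 m.
Total head H = z₁ + ψ₁ + v₁²/2g = 83.80 + 28.75 + 0.683 = 113.23 m.
ψ₂ = H − z₂ − v₂²/2g = 113.23 − 85.62 − 3.965 = 23.64 m.
P₂ = ρgψ₂ = 1000 × 9.81 × 23.64 ≈ 232 kPa.

P₂ ≈ 232 kPa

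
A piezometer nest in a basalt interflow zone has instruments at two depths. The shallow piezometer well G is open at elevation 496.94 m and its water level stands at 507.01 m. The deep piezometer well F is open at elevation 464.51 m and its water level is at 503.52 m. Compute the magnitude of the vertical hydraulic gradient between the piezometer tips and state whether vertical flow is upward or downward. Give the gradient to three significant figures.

|i_v| ≈ 0.108; vertical flow is downward

Total head at well G: h = 507.01 m (water level in the standpipe).
Total head at well F: h = 503.52 m.
Δh = h(well G) − h(well F) = 507.01 − 503.52 = 3.49 m.
Vertical separation Δz = 496.94 − 464.51 = 32.43 m.
|i_v| = |Δh| / Δz = 3.49 / 32.43 = 0.108.
Head is higher in the shallow piezometer, so vertical flow is downward (recharge condition).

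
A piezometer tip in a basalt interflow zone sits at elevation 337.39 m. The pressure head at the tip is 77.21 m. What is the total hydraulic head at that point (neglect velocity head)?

h ≈ 414.60 m

h = z + ψ = 337.39 + 77.21 = 414.60 m.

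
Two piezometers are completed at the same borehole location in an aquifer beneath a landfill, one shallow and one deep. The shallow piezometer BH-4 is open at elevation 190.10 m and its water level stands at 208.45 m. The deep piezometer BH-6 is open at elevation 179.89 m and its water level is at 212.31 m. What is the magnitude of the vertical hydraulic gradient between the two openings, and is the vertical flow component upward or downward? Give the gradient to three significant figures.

Total head at BH-4: h = 208.45 m (water level in the standpipe).
Total head at BH-6: h = 212.31 m.
Δh = h(BH-4) − h(BH-6) = 208.45 − 212.31 = -3.86 m.
Vertical separation Δz = 190.10 − 179.89 = 10.21 m.
|i_v| = |Δh| / Δz = 3.86 / 10.21 = 0.378.
Head is higher in the deep piezometer, so vertical flow is upward (discharge condition).

|i_v| ≈ 0.378; vertical flow is upward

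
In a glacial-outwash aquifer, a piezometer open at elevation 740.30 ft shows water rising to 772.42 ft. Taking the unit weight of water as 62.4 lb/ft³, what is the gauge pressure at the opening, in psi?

Pressure head ψ = h − z = 772.42 − 740.30 = 32.12 ft.
P = γ·ψ / 144 = 62.4 × 32.12 / 144 = 13.9 psi.

P ≈ 13.9 psi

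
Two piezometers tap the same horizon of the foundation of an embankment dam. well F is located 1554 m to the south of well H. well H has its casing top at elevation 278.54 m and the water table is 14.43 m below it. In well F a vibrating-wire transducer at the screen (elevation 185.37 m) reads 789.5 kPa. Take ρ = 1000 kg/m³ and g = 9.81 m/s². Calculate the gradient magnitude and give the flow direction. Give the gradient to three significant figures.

i ≈ 0.00112; groundwater flows toward the north

Total head at well H: h = 278.54 − 14.43 = 264.11 m.
Pressure head at well F: ψ = P/(ρg) = 789.5×1000 / (1000 × 9.81) = 80.48 m.
Total head at well F: h = z + ψ = 185.37 + 80.48 = 265.85 m.
Head difference: h(well H) − h(well F) = 264.11 − 265.85 = -1.74 m.
Hydraulic gradient: i = |Δh| / L = 1.74 / 1554 = 0.00112.
Flow is from higher to lower head: from well F toward well H, i.e. toward the north.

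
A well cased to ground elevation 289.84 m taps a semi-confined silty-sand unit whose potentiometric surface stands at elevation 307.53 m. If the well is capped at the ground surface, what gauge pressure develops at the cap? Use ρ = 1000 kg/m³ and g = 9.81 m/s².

Head above the cap: Δh = 307.53 − 289.84 = 17.69 m.
P = ρgΔh = 1000 × 9.81 × 17.69 = 173539 Pa ≈ 174 kPa.

P ≈ 174 kPa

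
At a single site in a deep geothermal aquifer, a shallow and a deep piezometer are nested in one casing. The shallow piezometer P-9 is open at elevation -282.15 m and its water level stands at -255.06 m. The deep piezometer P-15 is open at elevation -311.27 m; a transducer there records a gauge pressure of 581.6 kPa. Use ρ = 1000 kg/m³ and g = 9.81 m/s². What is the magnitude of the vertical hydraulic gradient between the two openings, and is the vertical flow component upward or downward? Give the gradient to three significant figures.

|i_v| ≈ 0.106; vertical flow is upward

Total head at P-9: h = -255.06 m (water level in the standpipe).
Pressure head at P-15: ψ = P/(ρg) = 581.6×1000 / (1000 × 9.81) = 59.29 m.
Total head at P-15: h = z + ψ = -311.27 + 59.29 = -251.98 m.
Δh = h(P-9) − h(P-15) = -255.06 − (-251.98) = -3.08 m.
Vertical separation Δz = -282.15 − (-311.27) = 29.12 m.
|i_v| = |Δh| / Δz = 3.08 / 29.12 = 0.106.
Head is higher in the deep piezometer, so vertical flow is upward (discharge condition).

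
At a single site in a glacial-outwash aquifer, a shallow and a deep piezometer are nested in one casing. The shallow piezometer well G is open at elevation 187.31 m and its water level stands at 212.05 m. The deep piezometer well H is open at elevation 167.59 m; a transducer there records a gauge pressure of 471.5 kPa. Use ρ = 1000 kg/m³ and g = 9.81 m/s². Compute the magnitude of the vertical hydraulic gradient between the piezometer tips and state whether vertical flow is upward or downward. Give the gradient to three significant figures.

Total head at well G: h = 212.05 m (water level in the standpipe).
Pressure head at well H: ψ = P/(ρg) = 471.5×1000 / (1000 × 9.81) = 48.06 m.
Total head at well H: h = z + ψ = 167.59 + 48.06 = 215.65 m.
Δh = h(well G) − h(well H) = 212.05 − 215.65 = -3.60 m.
Vertical separation Δz = 187.31 − 167.59 = 19.72 m.
|i_v| = |Δh| / Δz = 3.60 / 19.72 = 0.183.
Head is higher in the deep piezometer, so vertical flow is upward (discharge condition).

|i_v| ≈ 0.183; vertical flow is upward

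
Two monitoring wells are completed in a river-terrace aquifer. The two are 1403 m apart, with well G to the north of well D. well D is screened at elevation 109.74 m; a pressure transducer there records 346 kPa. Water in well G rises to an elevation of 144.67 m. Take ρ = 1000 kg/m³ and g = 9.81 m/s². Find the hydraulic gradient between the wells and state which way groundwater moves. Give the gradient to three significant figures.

i ≈ 0.000242; groundwater flows toward the north

Pressure head at well D: ψ = P/(ρg) = 346×1000 / (1000 × 9.81) = 35.27 m.
Total head at well D: h = z + ψ = 109.74 + 35.27 = 145.01 m.
Total head at well G: h = 144.67 m (water level in the piezometer is the total head).
Head difference: h(well D) − h(well G) = 145.01 − 144.67 = 0.34 m.
Hydraulic gradient: i = |Δh| / L = 0.34 / 1403 = 0.000242.
Flow is from higher to lower head: from well D toward well G, i.e. toward the north.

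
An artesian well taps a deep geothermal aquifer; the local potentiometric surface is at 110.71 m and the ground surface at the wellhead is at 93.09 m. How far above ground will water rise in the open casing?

Water rises to the potentiometric surface, so the rise above ground = 110.71 − 93.09 = 17.62 m.

≈ 17.62 m above ground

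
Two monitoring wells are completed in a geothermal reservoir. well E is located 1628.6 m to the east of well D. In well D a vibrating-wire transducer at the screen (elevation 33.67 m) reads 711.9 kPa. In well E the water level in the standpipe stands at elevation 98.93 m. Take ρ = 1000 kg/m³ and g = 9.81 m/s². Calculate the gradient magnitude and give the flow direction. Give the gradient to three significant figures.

Pressure head at well D: ψ = P/(ρg) = 711.9×1000 / (1000 × 9.81) = 72.57 m.
Total head at well D: h = z + ψ = 33.67 + 72.57 = 106.24 m.
Total head at well E: h = 98.93 m (water level in the piezometer is the total head).
Head difference: h(well D) − h(well E) = 106.24 − 98.93 = 7.31 m.
Hydraulic gradient: i = |Δh| / L = 7.31 / 1628.6 = 0.00449.
Flow is from higher to lower head: from well D toward well E, i.e. toward the east.

i ≈ 0.00449; groundwater flows toward the east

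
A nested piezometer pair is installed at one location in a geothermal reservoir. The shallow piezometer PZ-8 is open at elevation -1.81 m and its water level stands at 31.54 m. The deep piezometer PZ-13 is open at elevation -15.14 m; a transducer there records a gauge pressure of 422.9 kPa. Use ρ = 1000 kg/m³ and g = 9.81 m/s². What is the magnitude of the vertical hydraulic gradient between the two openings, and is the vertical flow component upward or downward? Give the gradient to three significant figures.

Total head at PZ-8: h = 31.54 m (water level in the standpipe).
Pressure head at PZ-13: ψ = P/(ρg) = 422.9×1000 / (1000 × 9.81) = 43.11 m.
Total head at PZ-13: h = z + ψ = -15.14 + 43.11 = 27.97 m.
Δh = h(PZ-8) − h(PZ-13) = 31.54 − 27.97 = 3.57 m.
Vertical separation Δz = -1.81 − (-15.14) = 13.33 m.
|i_v| = |Δh| / Δz = 3.57 / 13.33 = 0.268.
Head is higher in the shallow piezometer, so vertical flow is downward (recharge condition).

|i_v| ≈ 0.268; vertical flow is downward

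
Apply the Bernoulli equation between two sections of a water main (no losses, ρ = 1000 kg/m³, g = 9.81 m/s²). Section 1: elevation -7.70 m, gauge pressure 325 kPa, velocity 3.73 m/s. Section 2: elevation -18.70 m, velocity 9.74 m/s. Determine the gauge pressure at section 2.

P₂ ≈ 392 kPa

Pressure head at 1: ψ₁ = P₁/(ρg) = 325×1000 / (1000 × 9.81) = 33.13 m.
Velocity heads: v₁²/2g = 3.73²/19.62 = 0.709 m; v₂²/2g = 9.74²/19.62 = 4.835 m.
Total head H = z₁ + ψ₁ + v₁²/2g = -7.70 + 33.13 + 0.709 = 26.14 m.
ψ₂ = H − z₂ − v₂²/2g = 26.14 − (-18.70) − 4.835 = 40.01 m.
P₂ = ρgψ₂ = 1000 × 9.81 × 40.01 ≈ 392 kPa.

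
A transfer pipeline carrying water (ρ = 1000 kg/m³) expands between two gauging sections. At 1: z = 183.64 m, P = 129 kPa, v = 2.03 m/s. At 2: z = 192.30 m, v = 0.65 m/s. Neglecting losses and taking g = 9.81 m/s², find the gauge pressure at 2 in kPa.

P₂ ≈ 45.9 kPa

Pressure head at 1: ψ₁ = P₁/(ρg) = 129×1000 / (1000 × 9.81) = 13.15 m.
Velocity heads: v₁²/2g = 2.03²/19.62 = 0.210 m; v₂²/2g = 0.65²/19.62 = 0.022 m.
Total head H = z₁ + ψ₁ + v₁²/2g = 183.64 + 13.15 + 0.210 = 197.00 m.
ψ₂ = H − z₂ − v₂²/2g = 197.00 − 192.30 − 0.022 = 4.68 m.
P₂ = ρgψ₂ = 1000 × 9.81 × 4.68 ≈ 45.9 kPa.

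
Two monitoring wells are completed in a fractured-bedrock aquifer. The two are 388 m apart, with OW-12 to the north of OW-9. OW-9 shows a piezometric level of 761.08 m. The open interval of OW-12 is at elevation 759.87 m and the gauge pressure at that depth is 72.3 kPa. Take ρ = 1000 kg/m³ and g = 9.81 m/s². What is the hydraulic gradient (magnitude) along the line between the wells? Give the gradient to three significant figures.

i ≈ 0.0159

Total head at OW-9: h = 761.08 m (water level in the piezometer is the total head).
Pressure head at OW-12: ψ = P/(ρg) = 72.3×1000 / (1000 × 9.81) = 7.37 m.
Total head at OW-12: h = z + ψ = 759.87 + 7.37 = 767.24 m.
Head difference: h(OW-9) − h(OW-12) = 761.08 − 767.24 = -6.16 m.
Hydraulic gradient: i = |Δh| / L = 6.16 / 388 = 0.0159.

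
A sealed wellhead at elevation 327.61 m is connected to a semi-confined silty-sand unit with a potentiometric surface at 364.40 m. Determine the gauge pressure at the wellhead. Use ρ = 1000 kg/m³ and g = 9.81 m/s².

Head above the cap: Δh = 364.40 − 327.61 = 36.79 m.
P = ρgΔh = 1000 × 9.81 × 36.79 = 360910 Pa ≈ 361 kPa.

P ≈ 361 kPa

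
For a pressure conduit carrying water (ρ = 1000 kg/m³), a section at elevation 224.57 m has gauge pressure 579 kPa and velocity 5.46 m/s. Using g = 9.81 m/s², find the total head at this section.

h ≈ 285.11 m

Pressure head ψ = P/(ρg) = 579×1000 / (1000 × 9.81) = 59.02 m.
Velocity head = v²/(2g) = 5.46² / (2 × 9.81) = 1.519 m.
h = z + ψ + v²/(2g) = 224.57 + 59.02 + 1.519 = 285.11 m.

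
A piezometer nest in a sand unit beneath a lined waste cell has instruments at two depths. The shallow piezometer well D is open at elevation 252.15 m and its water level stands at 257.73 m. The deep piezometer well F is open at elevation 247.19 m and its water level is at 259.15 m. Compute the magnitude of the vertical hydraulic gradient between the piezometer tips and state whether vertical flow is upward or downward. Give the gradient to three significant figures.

|i_v| ≈ 0.286; vertical flow is upward

Total head at well D: h = 257.73 m (water level in the standpipe).
Total head at well F: h = 259.15 m.
Δh = h(well D) − h(well F) = 257.73 − 259.15 = -1.42 m.
Vertical separation Δz = 252.15 − 247.19 = 4.96 m.
|i_v| = |Δh| / Δz = 1.42 / 4.96 = 0.286.
Head is higher in the deep piezometer, so vertical flow is upward (discharge condition).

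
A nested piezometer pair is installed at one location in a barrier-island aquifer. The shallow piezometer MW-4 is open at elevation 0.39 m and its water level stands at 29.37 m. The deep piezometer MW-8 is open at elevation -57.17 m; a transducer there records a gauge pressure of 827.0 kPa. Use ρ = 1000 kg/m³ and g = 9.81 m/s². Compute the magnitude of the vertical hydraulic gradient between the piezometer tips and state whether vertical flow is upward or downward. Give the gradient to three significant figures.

|i_v| ≈ 0.0389; vertical flow is downward

Total head at MW-4: h = 29.37 m (water level in the standpipe).
Pressure head at MW-8: ψ = P/(ρg) = 827.0×1000 / (1000 × 9.81) = 84.30 m.
Total head at MW-8: h = z + ψ = -57.17 + 84.30 = 27.13 m.
Δh = h(MW-4) − h(MW-8) = 29.37 − 27.13 = 2.24 m.
Vertical separation Δz = 0.39 − (-57.17) = 57.56 m.
|i_v| = |Δh| / Δz = 2.24 / 57.56 = 0.0389.
Head is higher in the shallow piezometer, so vertical flow is downward (recharge condition).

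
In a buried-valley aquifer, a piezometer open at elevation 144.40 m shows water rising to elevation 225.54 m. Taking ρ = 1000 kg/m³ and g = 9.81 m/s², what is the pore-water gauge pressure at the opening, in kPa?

P ≈ 796 kPa

Pressure head ψ = h − z = 225.54 − 144.40 = 81.14 m.
P = ρgψ = 1000 × 9.81 × 81.14 = 795983 Pa ≈ 796 kPa.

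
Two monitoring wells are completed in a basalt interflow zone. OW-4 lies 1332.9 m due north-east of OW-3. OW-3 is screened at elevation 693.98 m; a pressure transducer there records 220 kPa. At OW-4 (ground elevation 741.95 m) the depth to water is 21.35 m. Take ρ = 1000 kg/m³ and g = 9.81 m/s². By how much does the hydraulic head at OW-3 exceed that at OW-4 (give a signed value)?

Δh ≈ -4.19 m

Pressure head at OW-3: ψ = P/(ρg) = 220×1000 / (1000 × 9.81) = 22.43 m.
Total head at OW-3: h = z + ψ = 693.98 + 22.43 = 716.41 m.
Total head at OW-4: h = 741.95 − 21.35 = 720.60 m.
Head difference: h(OW-3) − h(OW-4) = 716.41 − 720.60 = -4.19 m.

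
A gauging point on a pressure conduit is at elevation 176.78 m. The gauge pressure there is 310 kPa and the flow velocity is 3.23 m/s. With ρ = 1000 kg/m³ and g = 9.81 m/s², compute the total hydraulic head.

h ≈ 208.91 m

Pressure head ψ = P/(ρg) = 310×1000 / (1000 × 9.81) = 31.60 m.
Velocity head = v²/(2g) = 3.23² / (2 × 9.81) = 0.532 m.
h = z + ψ + v²/(2g) = 176.78 + 31.60 + 0.532 = 208.91 m.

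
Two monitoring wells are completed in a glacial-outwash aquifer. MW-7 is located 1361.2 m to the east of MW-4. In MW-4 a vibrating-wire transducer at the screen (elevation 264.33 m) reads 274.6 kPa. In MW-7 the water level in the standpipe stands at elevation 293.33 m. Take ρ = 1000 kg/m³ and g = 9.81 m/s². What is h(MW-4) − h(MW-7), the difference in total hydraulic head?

Pressure head at MW-4: ψ = P/(ρg) = 274.6×1000 / (1000 × 9.81) = 27.99 m.
Total head at MW-4: h = z + ψ = 264.33 + 27.99 = 292.32 m.
Total head at MW-7: h = 293.33 m (water level in the piezometer is the total head).
Head difference: h(MW-4) − h(MW-7) = 292.32 − 293.33 = -1.01 m.

Δh ≈ -1.01 m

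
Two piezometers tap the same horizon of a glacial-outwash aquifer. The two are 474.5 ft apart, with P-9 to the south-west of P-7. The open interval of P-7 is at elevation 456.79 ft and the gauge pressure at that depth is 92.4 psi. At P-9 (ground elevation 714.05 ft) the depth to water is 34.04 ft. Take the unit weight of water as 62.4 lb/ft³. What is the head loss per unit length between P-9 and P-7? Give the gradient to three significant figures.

Pressure head at P-7: ψ = 144·P/γ = 144 × 92.4 / 62.4 = 213.23 ft.
Total head at P-7: h = z + ψ = 456.79 + 213.23 = 670.02 ft.
Total head at P-9: h = 714.05 − 34.04 = 680.01 ft.
Head difference: h(P-7) − h(P-9) = 670.02 − 680.01 = -9.99 ft.
Hydraulic gradient: i = |Δh| / L = 9.99 / 474.5 = 0.0211.

i ≈ 0.0211 ft/ft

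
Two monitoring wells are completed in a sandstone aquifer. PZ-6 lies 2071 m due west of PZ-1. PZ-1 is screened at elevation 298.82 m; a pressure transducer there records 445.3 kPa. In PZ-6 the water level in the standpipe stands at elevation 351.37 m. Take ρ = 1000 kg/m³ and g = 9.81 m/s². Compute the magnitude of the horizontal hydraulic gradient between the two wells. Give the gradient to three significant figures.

i ≈ 0.00346

Pressure head at PZ-1: ψ = P/(ρg) = 445.3×1000 / (1000 × 9.81) = 45.39 m.
Total head at PZ-1: h = z + ψ = 298.82 + 45.39 = 344.21 m.
Total head at PZ-6: h = 351.37 m (water level in the piezometer is the total head).
Head difference: h(PZ-1) − h(PZ-6) = 344.21 − 351.37 = -7.16 m.
Hydraulic gradient: i = |Δh| / L = 7.16 / 2071 = 0.00346.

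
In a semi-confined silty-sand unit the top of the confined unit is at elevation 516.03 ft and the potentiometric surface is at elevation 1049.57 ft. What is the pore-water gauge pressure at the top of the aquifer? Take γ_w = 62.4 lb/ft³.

P ≈ 231 psi

Pressure head at the aquifer top: ψ = h − z = 1049.57 − 516.03 = 533.54 ft.
P = γψ/144 = 62.4 × 533.54 / 144 = 231 psi.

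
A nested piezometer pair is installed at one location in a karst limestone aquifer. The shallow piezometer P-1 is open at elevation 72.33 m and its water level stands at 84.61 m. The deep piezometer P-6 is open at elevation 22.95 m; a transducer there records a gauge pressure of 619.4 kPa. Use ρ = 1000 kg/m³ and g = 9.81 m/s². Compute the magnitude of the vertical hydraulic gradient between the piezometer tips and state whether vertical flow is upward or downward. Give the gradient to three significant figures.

|i_v| ≈ 0.0300; vertical flow is upward

Total head at P-1: h = 84.61 m (water level in the standpipe).
Pressure head at P-6: ψ = P/(ρg) = 619.4×1000 / (1000 × 9.81) = 63.14 m.
Total head at P-6: h = z + ψ = 22.95 + 63.14 = 86.09 m.
Δh = h(P-1) − h(P-6) = 84.61 − 86.09 = -1.48 m.
Vertical separation Δz = 72.33 − 22.95 = 49.38 m.
|i_v| = |Δh| / Δz = 1.48 / 49.38 = 0.0300.
Head is higher in the deep piezometer, so vertical flow is upward (discharge condition).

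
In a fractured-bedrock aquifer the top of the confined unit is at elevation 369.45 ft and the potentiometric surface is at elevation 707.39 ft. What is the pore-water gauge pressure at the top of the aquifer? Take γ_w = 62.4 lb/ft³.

Pressure head at the aquifer top: ψ = h − z = 707.39 − 369.45 = 337.94 ft.
P = γψ/144 = 62.4 × 337.94 / 144 = 146 psi.

P ≈ 146 psi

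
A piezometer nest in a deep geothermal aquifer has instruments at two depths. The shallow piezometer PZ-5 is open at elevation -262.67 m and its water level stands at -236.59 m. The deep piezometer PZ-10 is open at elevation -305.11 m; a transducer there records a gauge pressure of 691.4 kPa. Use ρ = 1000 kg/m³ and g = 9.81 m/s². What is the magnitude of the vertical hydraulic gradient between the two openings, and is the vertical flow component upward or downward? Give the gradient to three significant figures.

|i_v| ≈ 0.0462; vertical flow is upward

Total head at PZ-5: h = -236.59 m (water level in the standpipe).
Pressure head at PZ-10: ψ = P/(ρg) = 691.4×1000 / (1000 × 9.81) = 70.48 m.
Total head at PZ-10: h = z + ψ = -305.11 + 70.48 = -234.63 m.
Δh = h(PZ-5) − h(PZ-10) = -236.59 − (-234.63) = -1.96 m.
Vertical separation Δz = -262.67 − (-305.11) = 42.44 m.
|i_v| = |Δh| / Δz = 1.96 / 42.44 = 0.0462.
Head is higher in the deep piezometer, so vertical flow is upward (discharge condition).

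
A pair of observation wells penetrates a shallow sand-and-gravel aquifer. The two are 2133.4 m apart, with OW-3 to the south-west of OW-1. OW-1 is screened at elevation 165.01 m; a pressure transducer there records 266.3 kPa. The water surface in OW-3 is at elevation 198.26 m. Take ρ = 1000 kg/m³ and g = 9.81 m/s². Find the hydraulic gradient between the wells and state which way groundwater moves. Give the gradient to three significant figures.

i ≈ 0.00286; groundwater flows toward the north-east

Pressure head at OW-1: ψ = P/(ρg) = 266.3×1000 / (1000 × 9.81) = 27.15 m.
Total head at OW-1: h = z + ψ = 165.01 + 27.15 = 192.16 m.
Total head at OW-3: h = 198.26 m (water level in the piezometer is the total head).
Head difference: h(OW-1) − h(OW-3) = 192.16 − 198.26 = -6.10 m.
Hydraulic gradient: i = |Δh| / L = 6.10 / 2133.4 = 0.00286.
Flow is from higher to lower head: from OW-3 toward OW-1, i.e. toward the north-east.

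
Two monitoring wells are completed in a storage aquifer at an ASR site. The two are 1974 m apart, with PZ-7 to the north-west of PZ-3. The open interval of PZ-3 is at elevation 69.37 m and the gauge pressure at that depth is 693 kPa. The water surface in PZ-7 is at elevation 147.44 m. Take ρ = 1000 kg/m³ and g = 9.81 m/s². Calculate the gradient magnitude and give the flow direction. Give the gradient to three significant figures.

Pressure head at PZ-3: ψ = P/(ρg) = 693×1000 / (1000 × 9.81) = 70.64 m.
Total head at PZ-3: h = z + ψ = 69.37 + 70.64 = 140.01 m.
Total head at PZ-7: h = 147.44 m (water level in the piezometer is the total head).
Head difference: h(PZ-3) − h(PZ-7) = 140.01 − 147.44 = -7.43 m.
Hydraulic gradient: i = |Δh| / L = 7.43 / 1974 = 0.00376.
Flow is from higher to lower head: from PZ-7 toward PZ-3, i.e. toward the south-east.

i ≈ 0.00376; groundwater flows toward the south-east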